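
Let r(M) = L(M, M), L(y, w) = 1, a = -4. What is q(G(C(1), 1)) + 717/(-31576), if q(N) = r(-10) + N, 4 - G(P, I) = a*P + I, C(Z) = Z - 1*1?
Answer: 125587/31576 ≈ 3.9773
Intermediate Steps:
C(Z) = -1 + Z (C(Z) = Z - 1 = -1 + Z)
r(M) = 1
G(P, I) = 4 - I + 4*P (G(P, I) = 4 - (-4*P + I) = 4 - (I - 4*P) = 4 + (-I + 4*P) = 4 - I + 4*P)
q(N) = 1 + N
q(G(C(1), 1)) + 717/(-31576) = (1 + (4 - 1*1 + 4*(-1 + 1))) + 717/(-31576) = (1 + (4 - 1 + 4*0)) + 717*(-1/31576) = (1 + (4 - 1 + 0)) - 717/31576 = (1 + 3) - 717/31576 = 4 - 717/31576 = 125587/31576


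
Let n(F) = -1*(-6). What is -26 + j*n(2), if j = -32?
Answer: -218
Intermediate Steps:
n(F) = 6
-26 + j*n(2) = -26 - 32*6 = -26 - 192 = -218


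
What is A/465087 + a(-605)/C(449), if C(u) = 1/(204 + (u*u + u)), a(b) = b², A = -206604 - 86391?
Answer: 11476800024742485/155029 ≈ 7.4030e+10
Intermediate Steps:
A = -292995
C(u) = 1/(204 + u + u²) (C(u) = 1/(204 + (u² + u)) = 1/(204 + (u + u²)) = 1/(204 + u + u²))
A/465087 + a(-605)/C(449) = -292995/465087 + (-605)²/(1/(204 + 449 + 449²)) = -292995*1/465087 + 366025/(1/(204 + 449 + 201601)) = -97665/155029 + 366025/(1/202254) = -97665/155029 + 366025*202254 = -97665/155029 + 74030020350 = 11476800024742485/155029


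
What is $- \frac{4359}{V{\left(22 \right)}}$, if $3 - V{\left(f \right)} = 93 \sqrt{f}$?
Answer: $\frac{1453}{21141} + \frac{45043 \sqrt{22}}{21141} \approx 10.062$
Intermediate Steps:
$V{\left(f \right)} = 3 - 93 \sqrt{f}$
$- \frac{4359}{V{\left(22 \right)}} = - \frac{4359}{3 - 93 \sqrt{22}}$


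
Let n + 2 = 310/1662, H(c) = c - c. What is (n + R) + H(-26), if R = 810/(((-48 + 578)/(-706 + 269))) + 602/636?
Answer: -19635393/29362 ≈ -668.73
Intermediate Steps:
H(c) = 0
R = -212081/318 (R = 810/((530/(-437))) + 602*(1/636) = 810/((530*(-1/437))) + 301/318 = 810/(-530/437) + 301/318 = 810*(-437/530) + 301/318 = -35397/53 + 301/318 = -212081/318 ≈ -666.92)
n = -1507/831 (n = -2 + 310/1662 = -2 + 310*(1/1662) = -2 + 155/831 = -1507/831 ≈ -1.8135)
(n + R) + H(-26) = (-1507/831 - 212081/318) + 0 = -19635393/29362 + 0 = -19635393/29362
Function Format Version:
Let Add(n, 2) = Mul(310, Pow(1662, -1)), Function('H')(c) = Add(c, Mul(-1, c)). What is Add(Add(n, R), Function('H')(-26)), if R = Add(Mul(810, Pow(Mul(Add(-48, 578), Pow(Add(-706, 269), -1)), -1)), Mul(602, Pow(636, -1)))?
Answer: Rational(-19635393, 29362) ≈ -668.73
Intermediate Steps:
Function('H')(c) = 0
R = Rational(-212081, 318) (R = Add(Mul(810, Pow(Mul(530, Pow(-437, -1)), -1)), Mul(602, Rational(1, 636))) = Add(Mul(810, Pow(Mul(530, Rational(-1, 437)), -1)), Rational(301, 318)) = Add(Mul(810, Pow(Rational(-530, 437), -1)), Rational(301, 318)) = Add(Mul(810, Rational(-437, 530)), Rational(301, 318)) = Add(Rational(-35397, 53), Rational(301, 318)) = Rational(-212081, 318) ≈ -666.92)
n = Rational(-1507, 831) (n = Add(-2, Mul(310, Pow(1662, -1))) = Add(-2, Mul(310, Rational(1, 1662))) = Add(-2, Rational(155, 831)) = Rational(-1507, 831) ≈ -1.8135)
Add(Add(n, R), Function('H')(-26)) = Add(Add(Rational(-1507, 831), Rational(-212081, 318)), 0) = Add(Rational(-19635393, 29362), 0) = Rational(-19635393, 29362)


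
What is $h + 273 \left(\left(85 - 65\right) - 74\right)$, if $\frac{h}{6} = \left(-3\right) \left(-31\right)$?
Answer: $-14184$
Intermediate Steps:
$h = 558$ ($h = 6 \left(\left(-3\right) \left(-31\right)\right) = 6 \cdot 93 = 558$)
$h + 273 \left(\left(85 - 65\right) - 74\right) = 558 + 273 \left(\left(85 - 65\right) - 74\right) = 558 + 273 \left(20 - 74\right) = 558 + 273 \left(-54\right) = 558 - 14742 = -14184$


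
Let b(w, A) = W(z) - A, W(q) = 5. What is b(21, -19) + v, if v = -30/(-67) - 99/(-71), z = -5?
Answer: 122931/4757 ≈ 25.842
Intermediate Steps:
v = 8763/4757 (v = -30*(-1/67) - 99*(-1/71) = 30/67 + 99/71 = 8763/4757 ≈ 1.8421)
b(w, A) = 5 - A
b(21, -19) + v = (5 - 1*(-19)) + 8763/4757 = (5 + 19) + 8763/4757 = 24 + 8763/4757 = 122931/4757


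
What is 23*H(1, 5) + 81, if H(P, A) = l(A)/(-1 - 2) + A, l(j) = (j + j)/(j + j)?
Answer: 565/3 ≈ 188.33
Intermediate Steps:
l(j) = 1 (l(j) = (2*j)/((2*j)) = (2*j)*(1/(2*j)) = 1)
H(P, A) = -⅓ + A (H(P, A) = 1/(-1 - 2) + A = 1/(-3) + A = -⅓*1 + A = -⅓ + A)
23*H(1, 5) + 81 = 23*(-⅓ + 5) + 81 = 23*(14/3) + 81 = 322/3 + 81 = 565/3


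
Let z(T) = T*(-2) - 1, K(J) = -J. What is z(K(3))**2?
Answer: 25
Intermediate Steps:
z(T) = -1 - 2*T (z(T) = -2*T - 1 = -1 - 2*T)
z(K(3))**2 = (-1 - (-2)*3)**2 = (-1 - 2*(-3))**2 = (-1 + 6)**2 = 5**2 = 25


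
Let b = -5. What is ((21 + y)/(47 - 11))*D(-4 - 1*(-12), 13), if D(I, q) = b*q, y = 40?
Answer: -3965/36 ≈ -110.14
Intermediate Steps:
D(I, q) = -5*q
((21 + y)/(47 - 11))*D(-4 - 1*(-12), 13) = ((21 + 40)/(47 - 11))*(-5*13) = (61/36)*(-65) = -3965/36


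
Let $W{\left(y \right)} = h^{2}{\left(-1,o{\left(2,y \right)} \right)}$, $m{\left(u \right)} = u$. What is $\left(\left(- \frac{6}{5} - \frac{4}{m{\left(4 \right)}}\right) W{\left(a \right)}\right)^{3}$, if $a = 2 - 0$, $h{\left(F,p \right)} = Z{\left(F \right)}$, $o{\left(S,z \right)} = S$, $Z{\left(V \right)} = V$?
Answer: $- \frac{1331}{125} \approx -10.648$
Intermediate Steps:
$h{\left(F,p \right)} = F$
$a = 2$ ($a = 2 + 0 = 2$)
$W{\left(y \right)} = 1$ ($W{\left(y \right)} = \left(-1\right)^{2} = 1$)
$\left(\left(- \frac{6}{5} - \frac{4}{m{\left(4 \right)}}\right) W{\left(a \right)}\right)^{3} = \left(\left(- \frac{6}{5} - \frac{4}{4}\right) 1\right)^{3} = \left(\left(\left(-6\right) \frac{1}{5} - 1\right) 1\right)^{3} = \left(\left(- \frac{6}{5} - 1\right) 1\right)^{3} = \left(\left(- \frac{11}{5}\right) 1\right)^{3} = \left(- \frac{11}{5}\right)^{3} = - \frac{1331}{125}$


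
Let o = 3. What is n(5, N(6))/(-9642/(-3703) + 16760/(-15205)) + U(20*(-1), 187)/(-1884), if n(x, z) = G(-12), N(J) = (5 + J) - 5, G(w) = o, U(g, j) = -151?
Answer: 33099705181/15928151772 ≈ 2.0781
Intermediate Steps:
G(w) = 3
N(J) = J
n(x, z) = 3
n(5, N(6))/(-9642/(-3703) + 16760/(-15205)) + U(20*(-1), 187)/(-1884) = 3/(-9642/(-3703) + 16760/(-15205)) - 151/(-1884) = 3/(-9642*(-1/3703) + 16760*(-1/15205)) - 151*(-1/1884) = 3/(9642/3703 - 3352/3041) + 151/1884 = 3/(16908866/11260823) + 151/1884 = 3*(11260823/16908866) + 151/1884 = 33782469/16908866 + 151/1884 = 33099705181/15928151772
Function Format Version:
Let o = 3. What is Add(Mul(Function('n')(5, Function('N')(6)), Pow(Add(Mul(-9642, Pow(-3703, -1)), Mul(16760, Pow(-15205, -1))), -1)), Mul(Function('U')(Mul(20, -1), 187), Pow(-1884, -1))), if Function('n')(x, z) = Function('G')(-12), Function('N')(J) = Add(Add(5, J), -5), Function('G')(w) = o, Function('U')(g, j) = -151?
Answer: Rational(33099705181, 15928151772) ≈ 2.0781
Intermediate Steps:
Function('G')(w) = 3
Function('N')(J) = J
Function('n')(x, z) = 3
Add(Mul(Function('n')(5, Function('N')(6)), Pow(Add(Mul(-9642, Pow(-3703, -1)), Mul(16760, Pow(-15205, -1))), -1)), Mul(Function('U')(Mul(20, -1), 187), Pow(-1884, -1))) = Add(Mul(3, Pow(Add(Mul(-9642, Pow(-3703, -1)), Mul(16760, Pow(-15205, -1))), -1)), Mul(-151, Pow(-1884, -1))) = Add(Mul(3, Pow(Add(Mul(-9642, Rational(-1, 3703)), Mul(16760, Rational(-1, 15205))), -1)), Mul(-151, Rational(-1, 1884))) = Add(Mul(3, Pow(Add(Rational(9642, 3703), Rational(-3352, 3041)), -1)), Rational(151, 1884)) = Add(Mul(3, Pow(Rational(16908866, 11260823), -1)), Rational(151, 1884)) = Add(Mul(3, Rational(11260823, 16908866)), Rational(151, 1884)) = Add(Rational(33782469, 16908866), Rational(151, 1884)) = Rational(33099705181, 15928151772)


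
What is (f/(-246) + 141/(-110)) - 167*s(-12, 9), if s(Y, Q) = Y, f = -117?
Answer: 4517202/2255 ≈ 2003.2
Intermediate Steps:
(f/(-246) + 141/(-110)) - 167*s(-12, 9) = (-117/(-246) + 141/(-110)) - 167*(-12) = (-117*(-1/246) + 141*(-1/110)) + 2004 = (39/82 - 141/110) + 2004 = -1818/2255 + 2004 = 4517202/2255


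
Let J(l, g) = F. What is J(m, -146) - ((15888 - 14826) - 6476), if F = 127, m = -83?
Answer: 5541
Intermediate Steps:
J(l, g) = 127
J(m, -146) - ((15888 - 14826) - 6476) = 127 - ((15888 - 14826) - 6476) = 127 - (1062 - 6476) = 127 - 1*(-5414) = 127 + 5414 = 5541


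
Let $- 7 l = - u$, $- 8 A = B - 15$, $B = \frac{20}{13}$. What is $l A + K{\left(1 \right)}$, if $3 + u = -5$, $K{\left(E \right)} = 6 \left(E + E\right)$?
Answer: $\frac{131}{13} \approx 10.077$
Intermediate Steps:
$K{\left(E \right)} = 12 E$ ($K{\left(E \right)} = 6 \cdot 2 E = 12 E$)
$u = -8$ ($u = -3 - 5 = -8$)
$B = \frac{20}{13}$ ($B = 20 \cdot \frac{1}{13} = \frac{20}{13} \approx 1.5385$)
$A = \frac{175}{104}$ ($A = - \frac{\frac{20}{13} - 15}{8} = \left(- \frac{1}{8}\right) \left(- \frac{175}{13}\right) = \frac{175}{104} \approx 1.6827$)
$l = - \frac{8}{7}$ ($l = - \frac{\left(-1\right) \left(-8\right)}{7} = \left(- \frac{1}{7}\right) 8 = - \frac{8}{7} \approx -1.1429$)
$l A + K{\left(1 \right)} = \left(- \frac{8}{7}\right) \frac{175}{104} + 12 \cdot 1 = - \frac{25}{13} + 12 = \frac{131}{13}$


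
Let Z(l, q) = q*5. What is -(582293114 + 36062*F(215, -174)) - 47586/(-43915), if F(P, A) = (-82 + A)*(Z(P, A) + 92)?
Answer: -340986340662364/43915 ≈ -7.7647e+9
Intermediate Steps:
Z(l, q) = 5*q
F(P, A) = (-82 + A)*(92 + 5*A) (F(P, A) = (-82 + A)*(5*A + 92) = (-82 + A)*(92 + 5*A))
-(582293114 + 36062*F(215, -174)) - 47586/(-43915) = -36062/(1/((-7544 - 318*(-174) + 5*(-174)**2) + 16147)) - 47586/(-43915) = -36062/(1/((-7544 + 55332 + 5*30276) + 16147)) - 47586*(-1/43915) = -36062/(1/((-7544 + 55332 + 151380) + 16147)) + 47586/43915 = -36062/(1/(199168 + 16147)) + 47586/43915 = -36062/(1/215315) + 47586/43915 = -36062/1/215315 + 47586/43915 = -36062*215315 + 47586/43915 = -7764689530 + 47586/43915 = -340986340662364/43915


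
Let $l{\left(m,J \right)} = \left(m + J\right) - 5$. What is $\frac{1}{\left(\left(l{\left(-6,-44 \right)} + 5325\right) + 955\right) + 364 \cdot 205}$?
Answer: $\frac{1}{80845} \approx 1.2369 \cdot 10^{-5}$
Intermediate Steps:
$l{\left(m,J \right)} = -5 + J + m$ ($l{\left(m,J \right)} = \left(J + m\right) - 5 = -5 + J + m$)
$\frac{1}{\left(\left(l{\left(-6,-44 \right)} + 5325\right) + 955\right) + 364 \cdot 205} = \frac{1}{\left(\left(\left(-5 - 44 - 6\right) + 5325\right) + 955\right) + 364 \cdot 205} = \frac{1}{\left(\left(-55 + 5325\right) + 955\right) + 74620} = \frac{1}{\left(5270 + 955\right) + 74620} = \frac{1}{6225 + 74620} = \frac{1}{80845}$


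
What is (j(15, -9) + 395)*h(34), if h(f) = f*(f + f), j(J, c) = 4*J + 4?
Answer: 1061208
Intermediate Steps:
j(J, c) = 4 + 4*J
h(f) = 2*f**2 (h(f) = f*(2*f) = 2*f**2)
(j(15, -9) + 395)*h(34) = ((4 + 4*15) + 395)*(2*34**2) = ((4 + 60) + 395)*(2*1156) = (64 + 395)*2312 = 459*2312 = 1061208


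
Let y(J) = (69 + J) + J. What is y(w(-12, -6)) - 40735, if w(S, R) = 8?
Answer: -40650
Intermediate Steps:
y(J) = 69 + 2*J
y(w(-12, -6)) - 40735 = (69 + 2*8) - 40735 = (69 + 16) - 40735 = 85 - 40735 = -40650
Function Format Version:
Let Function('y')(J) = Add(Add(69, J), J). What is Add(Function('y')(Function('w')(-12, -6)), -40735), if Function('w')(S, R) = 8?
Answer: -40650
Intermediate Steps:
Function('y')(J) = Add(69, Mul(2, J))
Add(Function('y')(Function('w')(-12, -6)), -40735) = Add(Add(69, Mul(2, 8)), -40735) = Add(Add(69, 16), -40735) = Add(85, -40735) = -40650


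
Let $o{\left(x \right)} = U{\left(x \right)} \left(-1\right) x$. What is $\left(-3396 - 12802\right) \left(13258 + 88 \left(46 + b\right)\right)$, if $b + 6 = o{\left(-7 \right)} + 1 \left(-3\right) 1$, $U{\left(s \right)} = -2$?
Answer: $-247537836$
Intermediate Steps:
$o{\left(x \right)} = 2 x$ ($o{\left(x \right)} = \left(-2\right) \left(-1\right) x = 2 x$)
$b = -23$ ($b = -6 + \left(2 \left(-7\right) + 1 \left(-3\right) 1\right) = -6 - 17 = -23$)
$\left(-3396 - 12802\right) \left(13258 + 88 \left(46 + b\right)\right) = \left(-3396 - 12802\right) \left(13258 + 88 \left(46 - 23\right)\right) = - 16198 \left(13258 + 88 \cdot 23\right) = - 16198 \left(13258 + 2024\right) = \left(-16198\right) 15282 = -247537836$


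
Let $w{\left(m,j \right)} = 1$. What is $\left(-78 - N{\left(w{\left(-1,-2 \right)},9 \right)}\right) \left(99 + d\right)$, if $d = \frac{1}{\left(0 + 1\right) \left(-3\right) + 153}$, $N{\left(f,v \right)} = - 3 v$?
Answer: $- \frac{252467}{50} \approx -5049.3$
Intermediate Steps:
$d = \frac{1}{150}$ ($d = \frac{1}{1 \left(-3\right) + 153} = \frac{1}{-3 + 153} = \frac{1}{150} \approx 0.0066667$)
$\left(-78 - N{\left(w{\left(-1,-2 \right)},9 \right)}\right) \left(99 + d\right) = \left(-78 - \left(-3\right) 9\right) \left(99 + \frac{1}{150}\right) = \left(-78 - -27\right) \frac{14851}{150} = \left(-78 + 27\right) \frac{14851}{150} = \left(-51\right) \frac{14851}{150} = - \frac{252467}{50}$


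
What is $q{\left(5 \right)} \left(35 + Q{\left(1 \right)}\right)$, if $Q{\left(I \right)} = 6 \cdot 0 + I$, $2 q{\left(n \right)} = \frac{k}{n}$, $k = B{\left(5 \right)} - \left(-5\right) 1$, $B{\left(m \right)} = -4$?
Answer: $\frac{18}{5} \approx 3.6$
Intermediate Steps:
$k = 1$ ($k = -4 - \left(-5\right) 1 = -4 - -5 = -4 + 5 = 1$)
$q{\left(n \right)} = \frac{1}{2 n}$ ($q{\left(n \right)} = \frac{1 \frac{1}{n}}{2} = \frac{1}{2 n}$)
$Q{\left(I \right)} = I$ ($Q{\left(I \right)} = 0 + I = I$)
$q{\left(5 \right)} \left(35 + Q{\left(1 \right)}\right) = \frac{1}{2 \cdot 5} \left(35 + 1\right) = \frac{1}{2} \cdot \frac{1}{5} \cdot 36 = \frac{1}{10} \cdot 36 = \frac{18}{5}$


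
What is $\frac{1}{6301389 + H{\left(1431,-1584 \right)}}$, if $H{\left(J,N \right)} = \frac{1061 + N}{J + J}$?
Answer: $\frac{2862}{18034574795} \approx 1.587 \cdot 10^{-7}$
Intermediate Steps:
$H{\left(J,N \right)} = \frac{1061 + N}{2 J}$
$\frac{1}{6301389 + H{\left(1431,-1584 \right)}} = \frac{1}{6301389 + \frac{1061 - 1584}{2 \cdot 1431}} = \frac{1}{6301389 + \frac{1}{2} \cdot \frac{1}{1431} \left(-523\right)} = \frac{1}{6301389 - \frac{523}{2862}} = \frac{1}{\frac{18034574795}{2862}} = \frac{2862}{18034574795}$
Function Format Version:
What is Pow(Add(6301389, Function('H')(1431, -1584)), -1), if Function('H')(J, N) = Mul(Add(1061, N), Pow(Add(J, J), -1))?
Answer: Rational(2862, 18034574795) ≈ 1.5870e-7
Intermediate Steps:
Function('H')(J, N) = Mul(Rational(1, 2), Pow(J, -1), Add(1061, N)) (Function('H')(J, N) = Mul(Add(1061, N), Pow(Mul(2, J), -1)) = Mul(Add(1061, N), Mul(Rational(1, 2), Pow(J, -1))) = Mul(Rational(1, 2), Pow(J, -1), Add(1061, N)))
Pow(Add(6301389, Function('H')(1431, -1584)), -1) = Pow(Add(6301389, Mul(Rational(1, 2), Pow(1431, -1), Add(1061, -1584))), -1) = Pow(Add(6301389, Mul(Rational(1, 2), Rational(1, 1431), -523)), -1) = Pow(Add(6301389, Rational(-523, 2862)), -1) = Pow(Rational(18034574795, 2862), -1) = Rational(2862, 18034574795)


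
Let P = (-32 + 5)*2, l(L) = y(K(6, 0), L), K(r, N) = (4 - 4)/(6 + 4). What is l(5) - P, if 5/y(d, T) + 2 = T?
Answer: 167/3 ≈ 55.667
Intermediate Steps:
K(r, N) = 0 (K(r, N) = 0/10 = 0*(⅒) = 0)
y(d, T) = 5/(-2 + T)
l(L) = 5/(-2 + L)
P = -54 (P = -27*2 = -54)
l(5) - P = 5/(-2 + 5) - 1*(-54) = 5/3 + 54 = 167/3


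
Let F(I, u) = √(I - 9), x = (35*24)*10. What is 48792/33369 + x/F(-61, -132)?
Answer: 16264/11123 - 120*I*√70 ≈ 1.4622 - 1004.0*I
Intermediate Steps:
x = 8400 (x = 840*10 = 8400)
F(I, u) = √(-9 + I)
48792/33369 + x/F(-61, -132) = 48792/33369 + 8400/(√(-9 - 61)) = 48792*(1/33369) + 8400/(√(-70)) = 16264/11123 + 8400/((I*√70)) = 16264/11123 + 8400*(-I*√70/70) = 16264/11123 - 120*I*√70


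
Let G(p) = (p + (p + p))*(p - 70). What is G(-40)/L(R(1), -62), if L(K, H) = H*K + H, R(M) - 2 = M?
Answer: -1650/31 ≈ -53.226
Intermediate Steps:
R(M) = 2 + M
G(p) = 3*p*(-70 + p) (G(p) = (p + 2*p)*(-70 + p) = (3*p)*(-70 + p) = 3*p*(-70 + p))
L(K, H) = H + H*K
G(-40)/L(R(1), -62) = (3*(-40)*(-70 - 40))/((-62*(1 + (2 + 1)))) = (3*(-40)*(-110))/((-62*(1 + 3))) = 13200/((-62*4)) = 13200/(-248) = 13200*(-1/248) = -1650/31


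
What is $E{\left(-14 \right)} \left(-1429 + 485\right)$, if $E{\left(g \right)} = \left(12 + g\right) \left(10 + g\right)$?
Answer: $-7552$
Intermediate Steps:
$E{\left(g \right)} = \left(10 + g\right) \left(12 + g\right)$
$E{\left(-14 \right)} \left(-1429 + 485\right) = \left(120 + \left(-14\right)^{2} + 22 \left(-14\right)\right) \left(-1429 + 485\right) = \left(120 + 196 - 308\right) \left(-944\right) = 8 \left(-944\right) = -7552$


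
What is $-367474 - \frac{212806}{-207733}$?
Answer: $- \frac{76336263636}{207733} \approx -3.6747 \cdot 10^{5}$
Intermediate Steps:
$-367474 - \frac{212806}{-207733} = -367474 - - \frac{212806}{207733} = -367474 + \frac{212806}{207733} = - \frac{76336263636}{207733}$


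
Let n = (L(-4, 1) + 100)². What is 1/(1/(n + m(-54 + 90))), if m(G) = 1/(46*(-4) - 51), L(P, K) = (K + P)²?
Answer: 2792034/235 ≈ 11881.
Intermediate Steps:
m(G) = -1/235 (m(G) = 1/(-184 - 51) = 1/(-235) = -1/235)
n = 11881 (n = ((1 - 4)² + 100)² = ((-3)² + 100)² = (9 + 100)² = 109² = 11881)
1/(1/(n + m(-54 + 90))) = 1/(1/(11881 - 1/235)) = 1/(1/(2792034/235)) = 1/(235/2792034) = 2792034/235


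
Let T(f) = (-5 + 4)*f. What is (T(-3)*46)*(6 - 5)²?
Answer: 138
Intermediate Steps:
T(f) = -f
(T(-3)*46)*(6 - 5)² = (-1*(-3)*46)*(6 - 5)² = (3*46)*1² = 138*1 = 138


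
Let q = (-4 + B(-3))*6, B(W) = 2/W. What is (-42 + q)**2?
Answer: 4900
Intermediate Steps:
q = -28 (q = (-4 + 2/(-3))*6 = (-4 + 2*(-1/3))*6 = (-4 - 2/3)*6 = -14/3*6 = -28)
(-42 + q)**2 = (-42 - 28)**2 = (-70)**2 = 4900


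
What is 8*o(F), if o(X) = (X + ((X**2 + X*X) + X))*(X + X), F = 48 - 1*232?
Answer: -198260736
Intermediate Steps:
F = -184 (F = 48 - 232 = -184)
o(X) = 2*X*(2*X + 2*X**2) (o(X) = (X + ((X**2 + X**2) + X))*(2*X) = (X + (2*X**2 + X))*(2*X) = (X + (X + 2*X**2))*(2*X) = (2*X + 2*X**2)*(2*X) = 2*X*(2*X + 2*X**2))
8*o(F) = 8*(4*(-184)**2*(1 - 184)) = 8*(4*33856*(-183)) = 8*(-24782592) = -198260736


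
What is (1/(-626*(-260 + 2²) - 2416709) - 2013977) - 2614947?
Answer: -10444949446573/2256453 ≈ -4.6289e+6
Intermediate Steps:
(1/(-626*(-260 + 2²) - 2416709) - 2013977) - 2614947 = (1/(-626*(-260 + 4) - 2416709) - 2013977) - 2614947 = (1/(-626*(-256) - 2416709) - 2013977) - 2614947 = (1/(160256 - 2416709) - 2013977) - 2614947 = (1/(-2256453) - 2013977) - 2614947 = (-1/2256453 - 2013977) - 2614947 = -4544444443582/2256453 - 2614947 = -10444949446573/2256453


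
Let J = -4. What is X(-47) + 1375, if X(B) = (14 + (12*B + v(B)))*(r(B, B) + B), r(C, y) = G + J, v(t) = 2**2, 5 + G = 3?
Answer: 30313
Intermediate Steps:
G = -2 (G = -5 + 3 = -2)
v(t) = 4
r(C, y) = -6 (r(C, y) = -2 - 4 = -6)
X(B) = (-6 + B)*(18 + 12*B) (X(B) = (14 + (12*B + 4))*(-6 + B) = (14 + (4 + 12*B))*(-6 + B) = (18 + 12*B)*(-6 + B) = (-6 + B)*(18 + 12*B))
X(-47) + 1375 = (-108 - 54*(-47) + 12*(-47)**2) + 1375 = (-108 + 2538 + 12*2209) + 1375 = (-108 + 2538 + 26508) + 1375 = 28938 + 1375 = 30313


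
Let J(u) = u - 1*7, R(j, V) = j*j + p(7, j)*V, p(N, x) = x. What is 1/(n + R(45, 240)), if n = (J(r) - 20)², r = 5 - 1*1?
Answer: 1/13354 ≈ 7.4884e-5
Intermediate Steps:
R(j, V) = j² + V*j (R(j, V) = j*j + j*V = j² + V*j)
r = 4 (r = 5 - 1 = 4)
J(u) = -7 + u (J(u) = u - 7 = -7 + u)
n = 529 (n = ((-7 + 4) - 20)² = (-3 - 20)² = (-23)² = 529)
1/(n + R(45, 240)) = 1/(529 + 45*(240 + 45)) = 1/(529 + 45*285) = 1/(529 + 12825) = 1/13354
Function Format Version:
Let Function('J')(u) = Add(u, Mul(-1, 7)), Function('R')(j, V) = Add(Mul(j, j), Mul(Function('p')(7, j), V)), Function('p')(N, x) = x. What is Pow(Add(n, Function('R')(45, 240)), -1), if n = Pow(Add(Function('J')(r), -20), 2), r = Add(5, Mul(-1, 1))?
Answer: Rational(1, 13354) ≈ 7.4884e-5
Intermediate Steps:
Function('R')(j, V) = Add(Pow(j, 2), Mul(V, j)) (Function('R')(j, V) = Add(Mul(j, j), Mul(j, V)) = Add(Pow(j, 2), Mul(V, j)))
r = 4 (r = Add(5, -1) = 4)
Function('J')(u) = Add(-7, u) (Function('J')(u) = Add(u, -7) = Add(-7, u))
n = 529 (n = Pow(Add(Add(-7, 4), -20), 2) = Pow(Add(-3, -20), 2) = Pow(-23, 2) = 529)
Pow(Add(n, Function('R')(45, 240)), -1) = Pow(Add(529, Mul(45, Add(240, 45))), -1) = Pow(Add(529, Mul(45, 285)), -1) = Pow(Add(529, 12825), -1) = Pow(13354, -1) = Rational(1, 13354)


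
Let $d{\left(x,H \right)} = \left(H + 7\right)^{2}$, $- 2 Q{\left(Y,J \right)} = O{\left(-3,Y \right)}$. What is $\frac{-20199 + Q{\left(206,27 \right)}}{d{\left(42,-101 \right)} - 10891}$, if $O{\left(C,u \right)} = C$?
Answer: $\frac{2693}{274} \approx 9.8285$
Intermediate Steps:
$Q{\left(Y,J \right)} = \frac{3}{2}$ ($Q{\left(Y,J \right)} = \left(- \frac{1}{2}\right) \left(-3\right) = \frac{3}{2}$)
$d{\left(x,H \right)} = \left(7 + H\right)^{2}$
$\frac{-20199 + Q{\left(206,27 \right)}}{d{\left(42,-101 \right)} - 10891} = \frac{-20199 + \frac{3}{2}}{\left(7 - 101\right)^{2} - 10891} = - \frac{40395}{2 \left(\left(-94\right)^{2} - 10891\right)} = - \frac{40395}{2 \left(8836 - 10891\right)} = - \frac{40395}{2 \left(-2055\right)} = \left(- \frac{40395}{2}\right) \left(- \frac{1}{2055}\right) = \frac{2693}{274}$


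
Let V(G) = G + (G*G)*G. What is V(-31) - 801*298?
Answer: -268520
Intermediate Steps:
V(G) = G + G³ (V(G) = G + G²*G = G + G³)
V(-31) - 801*298 = (-31 + (-31)³) - 801*298 = (-31 - 29791) - 238698 = -29822 - 238698 = -268520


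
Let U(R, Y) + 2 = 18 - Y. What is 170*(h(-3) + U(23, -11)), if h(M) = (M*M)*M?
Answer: 0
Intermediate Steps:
U(R, Y) = 16 - Y (U(R, Y) = -2 + (18 - Y) = 16 - Y)
h(M) = M**3 (h(M) = M**2*M = M**3)
170*(h(-3) + U(23, -11)) = 170*((-3)**3 + (16 - 1*(-11))) = 170*(-27 + (16 + 11)) = 170*(-27 + 27) = 170*0 = 0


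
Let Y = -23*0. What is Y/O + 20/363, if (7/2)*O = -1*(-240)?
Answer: 20/363 ≈ 0.055096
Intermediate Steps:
O = 480/7 (O = 2*(-1*(-240))/7 = (2/7)*240 = 480/7 ≈ 68.571)
Y = 0
Y/O + 20/363 = 0/(480/7) + 20/363 = 0*(7/480) + 20*(1/363) = 0 + 20/363 = 20/363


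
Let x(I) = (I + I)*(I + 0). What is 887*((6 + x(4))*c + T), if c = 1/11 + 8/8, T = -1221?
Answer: -11508825/11 ≈ -1.0463e+6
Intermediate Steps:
x(I) = 2*I² (x(I) = (2*I)*I = 2*I²)
c = 12/11 (c = 1*(1/11) + 8*(⅛) = 1/11 + 1 = 12/11 ≈ 1.0909)
887*((6 + x(4))*c + T) = 887*((6 + 2*4²)*(12/11) - 1221) = 887*((6 + 2*16)*(12/11) - 1221) = 887*((6 + 32)*(12/11) - 1221) = 887*(38*(12/11) - 1221) = 887*(456/11 - 1221) = 887*(-12975/11) = -11508825/11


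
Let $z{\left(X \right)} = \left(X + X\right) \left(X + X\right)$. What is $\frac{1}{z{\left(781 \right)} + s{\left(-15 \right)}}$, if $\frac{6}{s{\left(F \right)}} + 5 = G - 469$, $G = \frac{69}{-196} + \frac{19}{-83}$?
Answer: $\frac{7720483}{18836774027044} \approx 4.0986 \cdot 10^{-7}$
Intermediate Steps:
$G = - \frac{9451}{16268}$ ($G = 69 \left(- \frac{1}{196}\right) + 19 \left(- \frac{1}{83}\right) = - \frac{69}{196} - \frac{19}{83} = - \frac{9451}{16268} \approx -0.58096$)
$s{\left(F \right)} = - \frac{97608}{7720483}$ ($s{\left(F \right)} = \frac{6}{-5 - \frac{7639143}{16268}} = \frac{6}{- \frac{7720483}{16268}} = 6 \left(- \frac{16268}{7720483}\right) = - \frac{97608}{7720483}$)
$z{\left(X \right)} = 4 X^{2}$ ($z{\left(X \right)} = 2 X 2 X = 4 X^{2}$)
$\frac{1}{z{\left(781 \right)} + s{\left(-15 \right)}} = \frac{1}{4 \cdot 781^{2} - \frac{97608}{7720483}} = \frac{1}{4 \cdot 609961 - \frac{97608}{7720483}} = \frac{1}{2439844 - \frac{97608}{7720483}} = \frac{1}{\frac{18836774027044}{7720483}} = \frac{7720483}{18836774027044}$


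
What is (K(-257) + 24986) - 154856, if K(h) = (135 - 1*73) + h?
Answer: -130065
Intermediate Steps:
K(h) = 62 + h (K(h) = (135 - 73) + h = 62 + h)
(K(-257) + 24986) - 154856 = ((62 - 257) + 24986) - 154856 = (-195 + 24986) - 154856 = 24791 - 154856 = -130065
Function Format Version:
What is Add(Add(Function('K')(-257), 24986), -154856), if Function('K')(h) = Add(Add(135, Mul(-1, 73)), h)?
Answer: -130065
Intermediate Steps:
Function('K')(h) = Add(62, h) (Function('K')(h) = Add(Add(135, -73), h) = Add(62, h))
Add(Add(Function('K')(-257), 24986), -154856) = Add(Add(Add(62, -257), 24986), -154856) = Add(Add(-195, 24986), -154856) = Add(24791, -154856) = -130065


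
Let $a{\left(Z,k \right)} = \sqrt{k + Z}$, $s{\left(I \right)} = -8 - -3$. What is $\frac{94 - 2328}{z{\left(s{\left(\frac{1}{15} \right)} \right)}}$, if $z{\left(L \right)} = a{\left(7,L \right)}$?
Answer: $- 1117 \sqrt{2} \approx -1579.7$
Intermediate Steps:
$s{\left(I \right)} = -5$ ($s{\left(I \right)} = -8 + 3 = -5$)
$a{\left(Z,k \right)} = \sqrt{Z + k}$
$z{\left(L \right)} = \sqrt{7 + L}$
$\frac{94 - 2328}{z{\left(s{\left(\frac{1}{15} \right)} \right)}} = \frac{94 - 2328}{\sqrt{7 - 5}} = \frac{94 - 2328}{\sqrt{2}} = - 2234 \frac{\sqrt{2}}{2} = - 1117 \sqrt{2}$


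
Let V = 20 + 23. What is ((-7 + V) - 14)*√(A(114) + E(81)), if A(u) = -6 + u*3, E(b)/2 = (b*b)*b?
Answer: 22*√1063218 ≈ 22685.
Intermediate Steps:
E(b) = 2*b³ (E(b) = 2*((b*b)*b) = 2*(b²*b) = 2*b³)
V = 43
A(u) = -6 + 3*u
((-7 + V) - 14)*√(A(114) + E(81)) = ((-7 + 43) - 14)*√((-6 + 3*114) + 2*81³) = (36 - 14)*√((-6 + 342) + 2*531441) = 22*√(336 + 1062882) = 22*√1063218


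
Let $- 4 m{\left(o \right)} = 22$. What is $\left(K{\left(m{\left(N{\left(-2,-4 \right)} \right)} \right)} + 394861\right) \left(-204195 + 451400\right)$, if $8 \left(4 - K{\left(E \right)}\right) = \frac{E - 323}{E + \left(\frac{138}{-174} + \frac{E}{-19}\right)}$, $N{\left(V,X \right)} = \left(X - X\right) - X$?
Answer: $\frac{5166350325917165}{52928} \approx 9.7611 \cdot 10^{10}$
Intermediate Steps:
$N{\left(V,X \right)} = - X$ ($N{\left(V,X \right)} = 0 - X = - X$)
$m{\left(o \right)} = - \frac{11}{2}$ ($m{\left(o \right)} = \left(- \frac{1}{4}\right) 22 = - \frac{11}{2}$)
$K{\left(E \right)} = 4 - \frac{-323 + E}{8 \left(- \frac{23}{29} + \frac{18 E}{19}\right)}$ ($K{\left(E \right)} = 4 - \frac{\left(E - 323\right) \frac{1}{E + \left(\frac{138}{-174} + \frac{E}{-19}\right)}}{8} = 4 - \frac{\left(-323 + E\right) \frac{1}{E + \left(138 \left(- \frac{1}{174}\right) + E \left(- \frac{1}{19}\right)\right)}}{8} = 4 - \frac{\left(-323 + E\right) \frac{1}{E - \left(\frac{23}{29} + \frac{E}{19}\right)}}{8} = 4 - \frac{\left(-323 + E\right) \frac{1}{- \frac{23}{29} + \frac{18 E}{19}}}{8} = 4 - \frac{\frac{1}{- \frac{23}{29} + \frac{18 E}{19}} \left(-323 + E\right)}{8} = 4 - \frac{-323 + E}{8 \left(- \frac{23}{29} + \frac{18 E}{19}\right)}$)
$\left(K{\left(m{\left(N{\left(-2,-4 \right)} \right)} \right)} + 394861\right) \left(-204195 + 451400\right) = \left(\frac{163989 + 16153 \left(- \frac{11}{2}\right)}{8 \left(-437 + 522 \left(- \frac{11}{2}\right)\right)} + 394861\right) \left(-204195 + 451400\right) = \left(\frac{163989 - \frac{177683}{2}}{8 \left(-437 - 2871\right)} + 394861\right) 247205 = \left(\frac{1}{8} \frac{1}{-3308} \cdot \frac{150295}{2} + 394861\right) 247205 = \left(\frac{1}{8} \left(- \frac{1}{3308}\right) \frac{150295}{2} + 394861\right) 247205 = \left(- \frac{150295}{52928} + 394861\right) 247205 = \frac{20899052713}{52928} \cdot 247205 = \frac{5166350325917165}{52928}$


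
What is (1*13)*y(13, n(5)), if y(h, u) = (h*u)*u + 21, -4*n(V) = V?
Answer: 8593/16 ≈ 537.06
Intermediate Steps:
n(V) = -V/4
y(h, u) = 21 + h*u² (y(h, u) = h*u² + 21 = 21 + h*u²)
(1*13)*y(13, n(5)) = (1*13)*(21 + 13*(-¼*5)²) = 13*(21 + 13*(-5/4)²) = 13*(21 + 13*(25/16)) = 13*(21 + 325/16) = 13*(661/16) = 8593/16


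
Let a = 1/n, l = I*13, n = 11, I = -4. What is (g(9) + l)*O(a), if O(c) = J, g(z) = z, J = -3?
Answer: 129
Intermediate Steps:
l = -52 (l = -4*13 = -52)
a = 1/11 ≈ 0.090909
O(c) = -3
(g(9) + l)*O(a) = (9 - 52)*(-3) = -43*(-3) = 129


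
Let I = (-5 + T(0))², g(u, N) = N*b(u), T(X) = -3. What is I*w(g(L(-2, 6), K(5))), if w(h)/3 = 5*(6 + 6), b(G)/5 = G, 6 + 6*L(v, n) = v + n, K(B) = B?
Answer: 11520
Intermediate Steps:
L(v, n) = -1 + n/6 + v/6 (L(v, n) = -1 + (v + n)/6 = -1 + (n + v)/6 = -1 + (n/6 + v/6) = -1 + n/6 + v/6)
b(G) = 5*G
g(u, N) = 5*N*u (g(u, N) = N*(5*u) = 5*N*u)
I = 64 (I = (-5 - 3)² = (-8)² = 64)
w(h) = 180 (w(h) = 3*(5*(6 + 6)) = 3*(5*12) = 3*60 = 180)
I*w(g(L(-2, 6), K(5))) = 64*180 = 11520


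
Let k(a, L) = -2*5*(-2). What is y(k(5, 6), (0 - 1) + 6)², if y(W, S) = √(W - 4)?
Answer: 16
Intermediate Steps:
k(a, L) = 20 (k(a, L) = -10*(-2) = 20)
y(W, S) = √(-4 + W)
y(k(5, 6), (0 - 1) + 6)² = (√(-4 + 20))² = (√16)² = 4² = 16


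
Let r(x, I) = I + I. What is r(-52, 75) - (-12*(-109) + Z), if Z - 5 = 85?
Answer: -1248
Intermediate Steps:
Z = 90 (Z = 5 + 85 = 90)
r(x, I) = 2*I
r(-52, 75) - (-12*(-109) + Z) = 2*75 - (-12*(-109) + 90) = 150 - (1308 + 90) = 150 - 1*1398 = 150 - 1398 = -1248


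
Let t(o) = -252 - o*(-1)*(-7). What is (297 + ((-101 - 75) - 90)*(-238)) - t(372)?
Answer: 66461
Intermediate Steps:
t(o) = -252 - 7*o (t(o) = -252 - (-o)*(-7) = -252 - 7*o)
(297 + ((-101 - 75) - 90)*(-238)) - t(372) = (297 + ((-101 - 75) - 90)*(-238)) - (-252 - 7*372) = (297 + (-176 - 90)*(-238)) - (-252 - 2604) = (297 - 266*(-238)) - 1*(-2856) = (297 + 63308) + 2856 = 63605 + 2856 = 66461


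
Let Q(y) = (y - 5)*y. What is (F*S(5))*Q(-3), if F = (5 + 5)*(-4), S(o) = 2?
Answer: -1920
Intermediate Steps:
F = -40 (F = 10*(-4) = -40)
Q(y) = y*(-5 + y) (Q(y) = (-5 + y)*y = y*(-5 + y))
(F*S(5))*Q(-3) = (-40*2)*(-3*(-5 - 3)) = -(-240)*(-8) = -80*24 = -1920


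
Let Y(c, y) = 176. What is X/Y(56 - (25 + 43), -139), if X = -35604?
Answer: -8901/44 ≈ -202.30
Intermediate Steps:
X/Y(56 - (25 + 43), -139) = -35604/176 = -35604*1/176 = -8901/44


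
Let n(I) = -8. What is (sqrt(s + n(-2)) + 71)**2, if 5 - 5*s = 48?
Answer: (355 + I*sqrt(415))**2/25 ≈ 5024.4 + 578.55*I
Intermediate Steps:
s = -43/5 (s = 1 - 1/5*48 = 1 - 48/5 = -43/5 ≈ -8.6000)
(sqrt(s + n(-2)) + 71)**2 = (sqrt(-43/5 - 8) + 71)**2 = (sqrt(-83/5) + 71)**2 = (I*sqrt(415)/5 + 71)**2 = (71 + I*sqrt(415)/5)**2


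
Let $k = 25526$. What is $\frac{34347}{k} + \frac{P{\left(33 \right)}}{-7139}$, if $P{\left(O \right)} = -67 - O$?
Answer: $\frac{247755833}{182230114} \approx 1.3596$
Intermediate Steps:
$\frac{34347}{k} + \frac{P{\left(33 \right)}}{-7139} = \frac{34347}{25526} + \frac{-67 - 33}{-7139} = 34347 \cdot \frac{1}{25526} + \left(-67 - 33\right) \left(- \frac{1}{7139}\right) = \frac{34347}{25526} - - \frac{100}{7139} = \frac{34347}{25526} + \frac{100}{7139} = \frac{247755833}{182230114}$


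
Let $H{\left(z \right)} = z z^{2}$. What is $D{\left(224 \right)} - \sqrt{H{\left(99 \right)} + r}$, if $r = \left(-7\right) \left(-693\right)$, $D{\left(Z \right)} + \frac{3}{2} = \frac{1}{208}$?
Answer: $- \frac{311}{208} - 15 \sqrt{4334} \approx -988.99$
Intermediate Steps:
$D{\left(Z \right)} = - \frac{311}{208}$ ($D{\left(Z \right)} = - \frac{3}{2} + \frac{1}{208} = - \frac{311}{208}$)
$H{\left(z \right)} = z^{3}$
$r = 4851$
$D{\left(224 \right)} - \sqrt{H{\left(99 \right)} + r} = - \frac{311}{208} - \sqrt{99^{3} + 4851} = - \frac{311}{208} - \sqrt{970299 + 4851} = - \frac{311}{208} - \sqrt{975150} = - \frac{311}{208} - 15 \sqrt{4334}$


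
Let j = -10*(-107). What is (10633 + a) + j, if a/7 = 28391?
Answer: 210440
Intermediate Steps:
a = 198737 (a = 7*28391 = 198737)
j = 1070
(10633 + a) + j = (10633 + 198737) + 1070 = 209370 + 1070 = 210440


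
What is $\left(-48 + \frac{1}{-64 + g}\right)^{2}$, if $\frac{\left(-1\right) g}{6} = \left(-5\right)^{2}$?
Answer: $\frac{105534529}{45796} \approx 2304.4$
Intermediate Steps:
$g = -150$ ($g = - 6 \left(-5\right)^{2} = \left(-6\right) 25 = -150$)
$\left(-48 + \frac{1}{-64 + g}\right)^{2} = \left(-48 + \frac{1}{-64 - 150}\right)^{2} = \left(-48 + \frac{1}{-214}\right)^{2} = \left(-48 - \frac{1}{214}\right)^{2} = \left(- \frac{10273}{214}\right)^{2} = \frac{105534529}{45796}$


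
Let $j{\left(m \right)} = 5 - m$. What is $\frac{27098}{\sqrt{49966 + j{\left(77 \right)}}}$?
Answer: $\frac{13549 \sqrt{49894}}{24947} \approx 121.31$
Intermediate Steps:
$\frac{27098}{\sqrt{49966 + j{\left(77 \right)}}} = \frac{27098}{\sqrt{49966 + \left(5 - 77\right)}} = \frac{27098}{\sqrt{49966 - 72}} = \frac{27098}{\sqrt{49894}} = 27098 \frac{\sqrt{49894}}{49894} = \frac{13549 \sqrt{49894}}{24947}$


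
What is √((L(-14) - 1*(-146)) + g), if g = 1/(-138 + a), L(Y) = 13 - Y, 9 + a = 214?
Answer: 6*√21574/67 ≈ 13.154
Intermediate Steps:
a = 205 (a = -9 + 214 = 205)
g = 1/67 (g = 1/(-138 + 205) = 1/67 ≈ 0.014925)
√((L(-14) - 1*(-146)) + g) = √(((13 - 1*(-14)) - 1*(-146)) + 1/67) = √(((13 + 14) + 146) + 1/67) = √((27 + 146) + 1/67) = √(173 + 1/67) = √(11592/67) = 6*√21574/67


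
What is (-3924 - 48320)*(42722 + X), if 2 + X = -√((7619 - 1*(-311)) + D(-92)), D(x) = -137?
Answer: -2231863680 + 52244*√7793 ≈ -2.2273e+9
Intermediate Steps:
X = -2 - √7793 (X = -2 - √((7619 - 1*(-311)) - 137) = -2 - √((7619 + 311) - 137) = -2 - √(7930 - 137) = -2 - √7793 ≈ -90.278)
(-3924 - 48320)*(42722 + X) = (-3924 - 48320)*(42722 + (-2 - √7793)) = -52244*(42720 - √7793) = -2231863680 + 52244*√7793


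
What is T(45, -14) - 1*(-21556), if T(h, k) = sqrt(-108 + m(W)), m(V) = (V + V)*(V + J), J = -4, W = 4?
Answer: 21556 + 6*I*sqrt(3) ≈ 21556.0 + 10.392*I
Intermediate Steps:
m(V) = 2*V*(-4 + V) (m(V) = (V + V)*(V - 4) = (2*V)*(-4 + V) = 2*V*(-4 + V))
T(h, k) = 6*I*sqrt(3) (T(h, k) = sqrt(-108 + 2*4*(-4 + 4)) = sqrt(-108 + 2*4*0) = sqrt(-108 + 0) = sqrt(-108) = 6*I*sqrt(3))
T(45, -14) - 1*(-21556) = 6*I*sqrt(3) - 1*(-21556) = 6*I*sqrt(3) + 21556 = 21556 + 6*I*sqrt(3)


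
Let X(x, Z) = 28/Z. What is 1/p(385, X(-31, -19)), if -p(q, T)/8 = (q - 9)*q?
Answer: -1/1158080 ≈ -8.6350e-7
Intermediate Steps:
p(q, T) = -8*q*(-9 + q) (p(q, T) = -8*(q - 9)*q = -8*(-9 + q)*q = -8*q*(-9 + q))
1/p(385, X(-31, -19)) = 1/(8*385*(9 - 1*385)) = 1/(8*385*(9 - 385)) = 1/(8*385*(-376)) = 1/(-1158080) = -1/1158080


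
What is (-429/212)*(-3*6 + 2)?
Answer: 1716/53 ≈ 32.377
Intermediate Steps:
(-429/212)*(-3*6 + 2) = (-429*1/212)*(-18 + 2) = -429/212*(-16) = 1716/53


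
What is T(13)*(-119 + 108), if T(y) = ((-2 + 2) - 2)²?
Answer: -44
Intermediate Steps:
T(y) = 4 (T(y) = (0 - 2)² = (-2)² = 4)
T(13)*(-119 + 108) = 4*(-119 + 108) = 4*(-11) = -44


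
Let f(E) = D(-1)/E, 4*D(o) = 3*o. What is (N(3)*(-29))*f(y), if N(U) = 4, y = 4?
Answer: 87/4 ≈ 21.750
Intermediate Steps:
D(o) = 3*o/4 (D(o) = (3*o)/4 = 3*o/4)
f(E) = -3/(4*E) (f(E) = ((¾)*(-1))/E = -3/(4*E))
(N(3)*(-29))*f(y) = (4*(-29))*(-¾/4) = -(-87)/4 = -116*(-3/16) = 87/4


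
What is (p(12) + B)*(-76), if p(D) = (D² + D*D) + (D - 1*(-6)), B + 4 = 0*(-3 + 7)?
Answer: -22952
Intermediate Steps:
B = -4 (B = -4 + 0*(-3 + 7) = -4 + 0*4 = -4 + 0 = -4)
p(D) = 6 + D + 2*D² (p(D) = (D² + D²) + (D + 6) = 2*D² + (6 + D) = 6 + D + 2*D²)
(p(12) + B)*(-76) = ((6 + 12 + 2*12²) - 4)*(-76) = ((6 + 12 + 2*144) - 4)*(-76) = ((6 + 12 + 288) - 4)*(-76) = (306 - 4)*(-76) = 302*(-76) = -22952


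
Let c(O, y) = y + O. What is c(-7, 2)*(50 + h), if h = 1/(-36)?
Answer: -8995/36 ≈ -249.86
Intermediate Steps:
c(O, y) = O + y
h = -1/36 ≈ -0.027778
c(-7, 2)*(50 + h) = (-7 + 2)*(50 - 1/36) = -5*1799/36 = -8995/36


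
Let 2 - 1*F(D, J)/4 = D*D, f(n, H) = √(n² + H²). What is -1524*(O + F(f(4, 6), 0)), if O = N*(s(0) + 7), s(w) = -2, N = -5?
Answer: 342900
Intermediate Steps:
f(n, H) = √(H² + n²)
F(D, J) = 8 - 4*D² (F(D, J) = 8 - 4*D*D = 8 - 4*D²)
O = -25 (O = -5*(-2 + 7) = -5*5 = -25)
-1524*(O + F(f(4, 6), 0)) = -1524*(-25 + (8 - 4*(√(6² + 4²))²)) = -1524*(-25 + (8 - 4*(√(36 + 16))²)) = -1524*(-25 + (8 - 4*(√52)²)) = -1524*(-25 + (8 - 4*(2*√13)²)) = -1524*(-25 + (8 - 4*52)) = -1524*(-25 + (8 - 208)) = -1524*(-25 - 200) = -1524*(-225) = 342900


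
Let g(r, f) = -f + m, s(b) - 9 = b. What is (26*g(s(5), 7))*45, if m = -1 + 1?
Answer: -8190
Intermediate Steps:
m = 0
s(b) = 9 + b
g(r, f) = -f (g(r, f) = -f + 0 = -f)
(26*g(s(5), 7))*45 = (26*(-1*7))*45 = (26*(-7))*45 = -182*45 = -8190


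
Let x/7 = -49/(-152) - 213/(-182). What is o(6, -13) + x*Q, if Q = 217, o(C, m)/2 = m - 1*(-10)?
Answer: 4468543/1976 ≈ 2261.4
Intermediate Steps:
o(C, m) = 20 + 2*m (o(C, m) = 2*(m - 1*(-10)) = 2*(m + 10) = 2*(10 + m) = 20 + 2*m)
x = 20647/1976 (x = 7*(-49/(-152) - 213/(-182)) = 7*(-49*(-1/152) - 213*(-1/182)) = 7*(49/152 + 213/182) = 7*(20647/13832) = 20647/1976 ≈ 10.449)
o(6, -13) + x*Q = (20 + 2*(-13)) + (20647/1976)*217 = (20 - 26) + 4480399/1976 = -6 + 4480399/1976 = 4468543/1976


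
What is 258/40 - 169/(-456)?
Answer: 15551/2280 ≈ 6.8206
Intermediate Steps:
258/40 - 169/(-456) = 258*(1/40) - 169*(-1/456) = 129/20 + 169/456 = 15551/2280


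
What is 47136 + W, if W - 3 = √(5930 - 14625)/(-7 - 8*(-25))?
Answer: 47139 + I*√8695/193 ≈ 47139.0 + 0.48314*I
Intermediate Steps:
W = 3 + I*√8695/193 (W = 3 + √(5930 - 14625)/(-7 - 8*(-25)) = 3 + √(-8695)/(-7 + 200) = 3 + (I*√8695)/193 = 3 + (I*√8695)*(1/193) = 3 + I*√8695/193 ≈ 3.0 + 0.48314*I)
47136 + W = 47136 + (3 + I*√8695/193) = 47139 + I*√8695/193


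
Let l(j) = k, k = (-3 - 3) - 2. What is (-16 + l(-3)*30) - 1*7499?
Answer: -7755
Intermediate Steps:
k = -8 (k = -6 - 2 = -8)
l(j) = -8
(-16 + l(-3)*30) - 1*7499 = (-16 - 8*30) - 1*7499 = (-16 - 240) - 7499 = -256 - 7499 = -7755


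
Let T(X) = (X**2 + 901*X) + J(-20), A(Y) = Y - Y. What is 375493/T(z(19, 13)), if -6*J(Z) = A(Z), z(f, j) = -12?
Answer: -375493/10668 ≈ -35.198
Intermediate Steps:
A(Y) = 0
J(Z) = 0 (J(Z) = -1/6*0 = 0)
T(X) = X**2 + 901*X (T(X) = (X**2 + 901*X) + 0 = X**2 + 901*X)
375493/T(z(19, 13)) = 375493/((-12*(901 - 12))) = 375493/((-12*889)) = 375493/(-10668) = 375493*(-1/10668) = -375493/10668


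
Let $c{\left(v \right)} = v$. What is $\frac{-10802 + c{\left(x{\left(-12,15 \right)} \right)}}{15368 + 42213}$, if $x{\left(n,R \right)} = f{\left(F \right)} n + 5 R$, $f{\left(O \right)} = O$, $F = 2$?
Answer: $- \frac{10751}{57581} \approx -0.18671$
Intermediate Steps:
$x{\left(n,R \right)} = 2 n + 5 R$
$\frac{-10802 + c{\left(x{\left(-12,15 \right)} \right)}}{15368 + 42213} = \frac{-10802 + \left(2 \left(-12\right) + 5 \cdot 15\right)}{15368 + 42213} = \frac{-10802 + \left(-24 + 75\right)}{57581} = \left(-10802 + 51\right) \frac{1}{57581} = \left(-10751\right) \frac{1}{57581} = - \frac{10751}{57581}$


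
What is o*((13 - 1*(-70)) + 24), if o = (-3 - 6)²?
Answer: 8667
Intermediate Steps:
o = 81 (o = (-9)² = 81)
o*((13 - 1*(-70)) + 24) = 81*((13 - 1*(-70)) + 24) = 81*((13 + 70) + 24) = 81*(83 + 24) = 81*107 = 8667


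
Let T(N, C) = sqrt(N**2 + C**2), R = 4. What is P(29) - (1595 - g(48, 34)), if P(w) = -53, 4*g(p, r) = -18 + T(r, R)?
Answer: -3305/2 + sqrt(293)/2 ≈ -1643.9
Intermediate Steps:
T(N, C) = sqrt(C**2 + N**2)
g(p, r) = -9/2 + sqrt(16 + r**2)/4 (g(p, r) = (-18 + sqrt(4**2 + r**2))/4 = (-18 + sqrt(16 + r**2))/4 = -9/2 + sqrt(16 + r**2)/4)
P(29) - (1595 - g(48, 34)) = -53 - (1595 - (-9/2 + sqrt(16 + 34**2)/4)) = -53 - (1595 - (-9/2 + sqrt(16 + 1156)/4)) = -53 - (1595 - (-9/2 + sqrt(1172)/4)) = -53 - (1595 - (-9/2 + (2*sqrt(293))/4)) = -53 - (1595 - (-9/2 + sqrt(293)/2)) = -53 - (1595 + (9/2 - sqrt(293)/2)) = -53 - (3199/2 - sqrt(293)/2) = -53 + (-3199/2 + sqrt(293)/2) = -3305/2 + sqrt(293)/2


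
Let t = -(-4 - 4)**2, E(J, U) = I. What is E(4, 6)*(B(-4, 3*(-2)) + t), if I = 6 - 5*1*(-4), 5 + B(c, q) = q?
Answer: -1950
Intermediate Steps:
B(c, q) = -5 + q
I = 26 (I = 6 - 5*(-4) = 6 + 20 = 26)
E(J, U) = 26
t = -64 (t = -1*(-8)**2 = -1*64 = -64)
E(4, 6)*(B(-4, 3*(-2)) + t) = 26*((-5 + 3*(-2)) - 64) = 26*((-5 - 6) - 64) = 26*(-11 - 64) = 26*(-75) = -1950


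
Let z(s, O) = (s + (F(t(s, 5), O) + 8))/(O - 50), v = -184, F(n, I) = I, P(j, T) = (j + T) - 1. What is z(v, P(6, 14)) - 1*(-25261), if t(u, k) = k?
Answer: 783248/31 ≈ 25266.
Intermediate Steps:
P(j, T) = -1 + T + j (P(j, T) = (T + j) - 1 = -1 + T + j)
z(s, O) = (8 + O + s)/(-50 + O) (z(s, O) = (s + (O + 8))/(O - 50) = (s + (8 + O))/(-50 + O) = (8 + O + s)/(-50 + O))
z(v, P(6, 14)) - 1*(-25261) = (8 + (-1 + 14 + 6) - 184)/(-50 + (-1 + 14 + 6)) - 1*(-25261) = (8 + 19 - 184)/(-50 + 19) + 25261 = -157/(-31) + 25261 = -1/31*(-157) + 25261 = 157/31 + 25261 = 783248/31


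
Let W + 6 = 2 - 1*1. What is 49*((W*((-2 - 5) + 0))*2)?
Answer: 3430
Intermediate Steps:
W = -5 (W = -6 + (2 - 1*1) = -6 + (2 - 1) = -6 + 1 = -5)
49*((W*((-2 - 5) + 0))*2) = 49*(-5*((-2 - 5) + 0)*2) = 49*(-5*(-7 + 0)*2) = 49*(-5*(-7)*2) = 49*(35*2) = 49*70 = 3430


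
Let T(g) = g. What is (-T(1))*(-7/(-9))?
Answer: -7/9 ≈ -0.77778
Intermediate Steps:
(-T(1))*(-7/(-9)) = (-1*1)*(-7/(-9)) = -(-7)*(-1)/9 = -1*7/9 = -7/9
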